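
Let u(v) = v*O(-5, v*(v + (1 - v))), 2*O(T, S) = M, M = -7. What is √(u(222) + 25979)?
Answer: √25202 ≈ 158.75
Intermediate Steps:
O(T, S) = -7/2 (O(T, S) = (½)*(-7) = -7/2)
u(v) = -7*v/2 (u(v) = v*(-7/2) = -7*v/2)
√(u(222) + 25979) = √(-7/2*222 + 25979) = √(-777 + 25979) = √25202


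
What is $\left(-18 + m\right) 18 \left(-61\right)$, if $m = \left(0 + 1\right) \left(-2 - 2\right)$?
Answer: $24156$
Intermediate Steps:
$m = -4$ ($m = 1 \left(-4\right) = -4$)
$\left(-18 + m\right) 18 \left(-61\right) = \left(-18 - 4\right) 18 \left(-61\right) = \left(-22\right) 18 \left(-61\right) = \left(-396\right) \left(-61\right) = 24156$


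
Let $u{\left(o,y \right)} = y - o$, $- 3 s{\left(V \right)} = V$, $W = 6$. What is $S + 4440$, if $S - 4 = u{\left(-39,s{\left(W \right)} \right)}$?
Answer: $4481$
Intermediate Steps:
$s{\left(V \right)} = - \frac{V}{3}$
$S = 41$ ($S = 4 - -37 = 4 + \left(-2 + 39\right) = 4 + 37 = 41$)
$S + 4440 = 41 + 4440 = 4481$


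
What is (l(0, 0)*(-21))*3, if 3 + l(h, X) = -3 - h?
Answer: 378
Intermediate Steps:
l(h, X) = -6 - h (l(h, X) = -3 + (-3 - h) = -6 - h)
(l(0, 0)*(-21))*3 = ((-6 - 1*0)*(-21))*3 = ((-6 + 0)*(-21))*3 = -6*(-21)*3 = 126*3 = 378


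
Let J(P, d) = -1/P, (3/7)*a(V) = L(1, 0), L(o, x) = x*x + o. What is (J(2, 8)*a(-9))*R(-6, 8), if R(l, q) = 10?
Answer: -35/3 ≈ -11.667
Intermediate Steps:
L(o, x) = o + x² (L(o, x) = x² + o = o + x²)
a(V) = 7/3 (a(V) = 7*(1 + 0²)/3 = 7*(1 + 0)/3 = (7/3)*1 = 7/3)
(J(2, 8)*a(-9))*R(-6, 8) = (-1/2*(7/3))*10 = (-1*½*(7/3))*10 = -½*7/3*10 = -7/6*10 = -35/3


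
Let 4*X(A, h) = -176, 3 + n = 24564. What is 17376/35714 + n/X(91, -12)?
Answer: -438203505/785708 ≈ -557.72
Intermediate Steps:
n = 24561 (n = -3 + 24564 = 24561)
X(A, h) = -44 (X(A, h) = (¼)*(-176) = -44)
17376/35714 + n/X(91, -12) = 17376/35714 + 24561/(-44) = 17376*(1/35714) + 24561*(-1/44) = 8688/17857 - 24561/44 = -438203505/785708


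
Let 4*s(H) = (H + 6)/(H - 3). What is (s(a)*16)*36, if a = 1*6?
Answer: 576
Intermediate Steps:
a = 6
s(H) = (6 + H)/(4*(-3 + H)) (s(H) = ((H + 6)/(H - 3))/4 = ((6 + H)/(-3 + H))/4 = (6 + H)/(4*(-3 + H)))
(s(a)*16)*36 = (((6 + 6)/(4*(-3 + 6)))*16)*36 = (((1/4)*12/3)*16)*36 = (((1/4)*(1/3)*12)*16)*36 = (1*16)*36 = 16*36 = 576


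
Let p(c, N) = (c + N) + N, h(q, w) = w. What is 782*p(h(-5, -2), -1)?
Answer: -3128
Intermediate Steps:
p(c, N) = c + 2*N (p(c, N) = (N + c) + N = c + 2*N)
782*p(h(-5, -2), -1) = 782*(-2 + 2*(-1)) = 782*(-2 - 2) = 782*(-4) = -3128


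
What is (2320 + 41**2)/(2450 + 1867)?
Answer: 4001/4317 ≈ 0.92680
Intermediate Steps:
(2320 + 41**2)/(2450 + 1867) = (2320 + 1681)/4317 = 4001*(1/4317) = 4001/4317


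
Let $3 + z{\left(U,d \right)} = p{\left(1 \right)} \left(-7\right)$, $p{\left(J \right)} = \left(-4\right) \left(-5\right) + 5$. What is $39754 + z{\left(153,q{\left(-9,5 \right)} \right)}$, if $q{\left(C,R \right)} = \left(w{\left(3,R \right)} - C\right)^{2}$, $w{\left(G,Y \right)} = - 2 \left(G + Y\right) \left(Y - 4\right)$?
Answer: $39576$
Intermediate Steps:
$w{\left(G,Y \right)} = - 2 \left(-4 + Y\right) \left(G + Y\right)$ ($w{\left(G,Y \right)} = - 2 \left(G + Y\right) \left(-4 + Y\right) = - 2 \left(-4 + Y\right) \left(G + Y\right)$)
$p{\left(J \right)} = 25$ ($p{\left(J \right)} = 20 + 5 = 25$)
$q{\left(C,R \right)} = \left(24 - C - 2 R^{2} + 2 R\right)^{2}$ ($q{\left(C,R \right)} = \left(\left(- 2 R^{2} + 8 \cdot 3 + 8 R - 6 R\right) - C\right)^{2} = \left(\left(- 2 R^{2} + 24 + 8 R - 6 R\right) - C\right)^{2} = \left(\left(24 - 2 R^{2} + 2 R\right) - C\right)^{2} = \left(24 - C - 2 R^{2} + 2 R\right)^{2}$)
$z{\left(U,d \right)} = -178$ ($z{\left(U,d \right)} = -3 + 25 \left(-7\right) = -3 - 175 = -178$)
$39754 + z{\left(153,q{\left(-9,5 \right)} \right)} = 39754 - 178 = 39576$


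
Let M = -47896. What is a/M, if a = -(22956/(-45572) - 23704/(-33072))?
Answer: 10032433/2255837515152 ≈ 4.4473e-6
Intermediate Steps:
a = -10032433/47098662 (a = -(22956*(-1/45572) - 23704*(-1/33072)) = -(-5739/11393 + 2963/4134) = -1*10032433/47098662 = -10032433/47098662 ≈ -0.21301)
a/M = -10032433/47098662/(-47896) = -10032433/47098662*(-1/47896) = 10032433/2255837515152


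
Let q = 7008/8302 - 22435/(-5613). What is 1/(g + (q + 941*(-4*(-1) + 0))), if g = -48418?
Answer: -23299563/1040305890565 ≈ -2.2397e-5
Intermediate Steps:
q = 112795637/23299563 (q = 7008*(1/8302) - 22435*(-1/5613) = 3504/4151 + 22435/5613 = 112795637/23299563 ≈ 4.8411)
1/(g + (q + 941*(-4*(-1) + 0))) = 1/(-48418 + (112795637/23299563 + 941*(-4*(-1) + 0))) = 1/(-48418 + (112795637/23299563 + 941*(4 + 0))) = 1/(-48418 + (112795637/23299563 + 941*4)) = 1/(-48418 + (112795637/23299563 + 3764)) = 1/(-48418 + 87812350769/23299563) = 1/(-1040305890565/23299563) = -23299563/1040305890565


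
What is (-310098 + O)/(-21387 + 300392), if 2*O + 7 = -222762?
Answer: -168593/111602 ≈ -1.5107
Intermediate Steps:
O = -222769/2 (O = -7/2 + (½)*(-222762) = -7/2 - 111381 = -222769/2 ≈ -1.1138e+5)
(-310098 + O)/(-21387 + 300392) = (-310098 - 222769/2)/(-21387 + 300392) = -842965/2/279005 = -842965/2*1/279005 = -168593/111602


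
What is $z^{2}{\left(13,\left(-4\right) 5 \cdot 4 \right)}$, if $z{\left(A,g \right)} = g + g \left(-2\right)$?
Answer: $6400$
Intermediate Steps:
$z{\left(A,g \right)} = - g$ ($z{\left(A,g \right)} = g - 2 g = - g$)
$z^{2}{\left(13,\left(-4\right) 5 \cdot 4 \right)} = \left(- \left(-4\right) 5 \cdot 4\right)^{2} = \left(- \left(-20\right) 4\right)^{2} = \left(\left(-1\right) \left(-80\right)\right)^{2} = 80^{2} = 6400$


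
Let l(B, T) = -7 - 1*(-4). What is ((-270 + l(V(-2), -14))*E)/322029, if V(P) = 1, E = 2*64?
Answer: -11648/107343 ≈ -0.10851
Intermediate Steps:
E = 128
l(B, T) = -3 (l(B, T) = -7 + 4 = -3)
((-270 + l(V(-2), -14))*E)/322029 = ((-270 - 3)*128)/322029 = -273*128*(1/322029) = -34944*1/322029 = -11648/107343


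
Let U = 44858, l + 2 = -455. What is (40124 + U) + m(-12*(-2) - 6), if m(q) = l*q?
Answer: 76756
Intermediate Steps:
l = -457 (l = -2 - 455 = -457)
m(q) = -457*q
(40124 + U) + m(-12*(-2) - 6) = (40124 + 44858) - 457*(-12*(-2) - 6) = 84982 - 457*(24 - 6) = 84982 - 457*18 = 84982 - 8226 = 76756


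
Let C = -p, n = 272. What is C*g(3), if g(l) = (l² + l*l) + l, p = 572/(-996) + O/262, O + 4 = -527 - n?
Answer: 1661891/21746 ≈ 76.423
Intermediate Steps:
O = -803 (O = -4 + (-527 - 1*272) = -4 + (-527 - 272) = -4 - 799 = -803)
p = -237413/65238 (p = 572/(-996) - 803/262 = 572*(-1/996) - 803*1/262 = -143/249 - 803/262 = -237413/65238 ≈ -3.6392)
g(l) = l + 2*l² (g(l) = (l² + l²) + l = 2*l² + l = l + 2*l²)
C = 237413/65238 (C = -1*(-237413/65238) = 237413/65238 ≈ 3.6392)
C*g(3) = 237413*(3*(1 + 2*3))/65238 = 237413*(3*(1 + 6))/65238 = 237413*(3*7)/65238 = (237413/65238)*21 = 1661891/21746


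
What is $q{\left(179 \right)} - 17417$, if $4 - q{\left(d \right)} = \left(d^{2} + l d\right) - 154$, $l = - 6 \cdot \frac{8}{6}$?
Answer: $-47868$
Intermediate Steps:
$l = -8$ ($l = - 6 \cdot 8 \cdot \frac{1}{6} = \left(-6\right) \frac{4}{3} = -8$)
$q{\left(d \right)} = 158 - d^{2} + 8 d$ ($q{\left(d \right)} = 4 - \left(\left(d^{2} - 8 d\right) - 154\right) = 4 - \left(-154 + d^{2} - 8 d\right) = 4 + \left(154 - d^{2} + 8 d\right) = 158 - d^{2} + 8 d$)
$q{\left(179 \right)} - 17417 = \left(158 - 179^{2} + 8 \cdot 179\right) - 17417 = \left(158 - 32041 + 1432\right) - 17417 = -30451 - 17417 = -47868$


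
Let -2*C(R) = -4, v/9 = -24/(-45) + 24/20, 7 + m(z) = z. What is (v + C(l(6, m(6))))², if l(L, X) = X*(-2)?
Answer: 7744/25 ≈ 309.76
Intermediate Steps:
m(z) = -7 + z
l(L, X) = -2*X
v = 78/5 (v = 9*(-24/(-45) + 24/20) = 9*(-24*(-1/45) + 24*(1/20)) = 9*(8/15 + 6/5) = 9*(26/15) = 78/5 ≈ 15.600)
C(R) = 2 (C(R) = -½*(-4) = 2)
(v + C(l(6, m(6))))² = (78/5 + 2)² = (88/5)² = 7744/25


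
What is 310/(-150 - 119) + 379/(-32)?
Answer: -111871/8608 ≈ -12.996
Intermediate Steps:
310/(-150 - 119) + 379/(-32) = 310/(-269) + 379*(-1/32) = 310*(-1/269) - 379/32 = -310/269 - 379/32 = -111871/8608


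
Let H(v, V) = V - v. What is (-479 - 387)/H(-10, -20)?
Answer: 433/5 ≈ 86.600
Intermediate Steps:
(-479 - 387)/H(-10, -20) = (-479 - 387)/(-20 - 1*(-10)) = -866/(-20 + 10) = -866/(-10) = -1/10*(-866) = 433/5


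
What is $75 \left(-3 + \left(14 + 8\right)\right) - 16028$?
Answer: $-14603$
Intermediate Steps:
$75 \left(-3 + \left(14 + 8\right)\right) - 16028 = 75 \left(-3 + 22\right) - 16028 = 75 \cdot 19 - 16028 = 1425 - 16028 = -14603$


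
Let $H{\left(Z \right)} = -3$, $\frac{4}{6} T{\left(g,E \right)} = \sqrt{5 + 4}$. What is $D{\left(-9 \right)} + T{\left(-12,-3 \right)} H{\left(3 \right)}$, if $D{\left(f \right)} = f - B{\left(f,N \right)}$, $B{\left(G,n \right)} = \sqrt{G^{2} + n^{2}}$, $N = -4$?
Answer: $- \frac{45}{2} - \sqrt{97} \approx -32.349$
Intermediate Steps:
$D{\left(f \right)} = f - \sqrt{16 + f^{2}}$ ($D{\left(f \right)} = f - \sqrt{f^{2} + \left(-4\right)^{2}} = f - \sqrt{f^{2} + 16} = f - \sqrt{16 + f^{2}}$)
$T{\left(g,E \right)} = \frac{9}{2}$ ($T{\left(g,E \right)} = \frac{3 \sqrt{5 + 4}}{2} = \frac{3 \sqrt{9}}{2} = \frac{3}{2} \cdot 3 = \frac{9}{2}$)
$D{\left(-9 \right)} + T{\left(-12,-3 \right)} H{\left(3 \right)} = \left(-9 - \sqrt{16 + \left(-9\right)^{2}}\right) + \frac{9}{2} \left(-3\right) = \left(-9 - \sqrt{16 + 81}\right) - \frac{27}{2} = \left(-9 - \sqrt{97}\right) - \frac{27}{2} = - \frac{45}{2} - \sqrt{97}$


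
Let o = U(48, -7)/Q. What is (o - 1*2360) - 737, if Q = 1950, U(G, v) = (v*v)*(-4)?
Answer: -3019673/975 ≈ -3097.1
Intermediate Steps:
U(G, v) = -4*v² (U(G, v) = v²*(-4) = -4*v²)
o = -98/975 (o = -4*(-7)²/1950 = -4*49*(1/1950) = -196*1/1950 = -98/975 ≈ -0.10051)
(o - 1*2360) - 737 = (-98/975 - 1*2360) - 737 = (-98/975 - 2360) - 737 = -2301098/975 - 737 = -3019673/975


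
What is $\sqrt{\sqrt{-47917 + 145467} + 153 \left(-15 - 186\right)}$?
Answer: $\sqrt{-30753 + 5 \sqrt{3902}} \approx 174.47 i$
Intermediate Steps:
$\sqrt{\sqrt{-47917 + 145467} + 153 \left(-15 - 186\right)} = \sqrt{\sqrt{97550} + 153 \left(-201\right)} = \sqrt{5 \sqrt{3902} - 30753} = \sqrt{-30753 + 5 \sqrt{3902}}$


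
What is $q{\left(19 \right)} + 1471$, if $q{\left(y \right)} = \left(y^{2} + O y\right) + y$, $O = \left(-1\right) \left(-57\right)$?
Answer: $2934$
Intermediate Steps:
$O = 57$
$q{\left(y \right)} = y^{2} + 58 y$ ($q{\left(y \right)} = \left(y^{2} + 57 y\right) + y = y^{2} + 58 y$)
$q{\left(19 \right)} + 1471 = 19 \left(58 + 19\right) + 1471 = 19 \cdot 77 + 1471 = 1463 + 1471 = 2934$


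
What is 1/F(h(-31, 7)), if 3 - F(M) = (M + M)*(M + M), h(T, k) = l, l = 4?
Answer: -1/61 ≈ -0.016393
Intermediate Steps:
h(T, k) = 4
F(M) = 3 - 4*M² (F(M) = 3 - (M + M)*(M + M) = 3 - 2*M*2*M = 3 - 4*M²)
1/F(h(-31, 7)) = 1/(3 - 4*4²) = 1/(3 - 4*16) = 1/(3 - 64) = 1/(-61) = -1/61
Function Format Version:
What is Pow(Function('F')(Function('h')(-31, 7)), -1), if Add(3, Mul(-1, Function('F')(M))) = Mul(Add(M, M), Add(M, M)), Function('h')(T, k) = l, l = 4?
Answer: Rational(-1, 61) ≈ -0.016393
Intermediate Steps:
Function('h')(T, k) = 4
Function('F')(M) = Add(3, Mul(-4, Pow(M, 2))) (Function('F')(M) = Add(3, Mul(-1, Mul(Add(M, M), Add(M, M)))) = Add(3, Mul(-1, Mul(Mul(2, M), Mul(2, M)))) = Add(3, Mul(-1, Mul(4, Pow(M, 2)))) = Add(3, Mul(-4, Pow(M, 2))))
Pow(Function('F')(Function('h')(-31, 7)), -1) = Pow(Add(3, Mul(-4, Pow(4, 2))), -1) = Pow(Add(3, Mul(-4, 16)), -1) = Pow(Add(3, -64), -1) = Pow(-61, -1) = Rational(-1, 61)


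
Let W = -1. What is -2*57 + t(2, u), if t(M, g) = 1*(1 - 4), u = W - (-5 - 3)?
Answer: -117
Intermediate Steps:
u = 7 (u = -1 - (-5 - 3) = -1 - 1*(-8) = -1 + 8 = 7)
t(M, g) = -3 (t(M, g) = 1*(-3) = -3)
-2*57 + t(2, u) = -2*57 - 3 = -114 - 3 = -117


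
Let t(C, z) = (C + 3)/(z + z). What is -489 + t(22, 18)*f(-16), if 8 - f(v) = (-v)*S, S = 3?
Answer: -4651/9 ≈ -516.78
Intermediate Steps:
t(C, z) = (3 + C)/(2*z) (t(C, z) = (3 + C)/((2*z)) = (3 + C)*(1/(2*z)) = (3 + C)/(2*z))
f(v) = 8 + 3*v (f(v) = 8 - (-v)*3 = 8 - (-3)*v = 8 + 3*v)
-489 + t(22, 18)*f(-16) = -489 + ((1/2)*(3 + 22)/18)*(8 + 3*(-16)) = -489 + ((1/2)*(1/18)*25)*(8 - 48) = -489 + (25/36)*(-40) = -489 - 250/9 = -4651/9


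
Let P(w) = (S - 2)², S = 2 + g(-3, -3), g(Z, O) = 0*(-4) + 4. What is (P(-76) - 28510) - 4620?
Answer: -33114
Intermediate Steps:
g(Z, O) = 4 (g(Z, O) = 0 + 4 = 4)
S = 6 (S = 2 + 4 = 6)
P(w) = 16 (P(w) = (6 - 2)² = 4² = 16)
(P(-76) - 28510) - 4620 = (16 - 28510) - 4620 = -28494 - 4620 = -33114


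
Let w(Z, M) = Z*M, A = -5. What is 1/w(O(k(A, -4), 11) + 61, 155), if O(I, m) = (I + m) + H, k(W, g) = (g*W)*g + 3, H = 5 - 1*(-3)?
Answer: 1/465 ≈ 0.0021505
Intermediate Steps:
H = 8 (H = 5 + 3 = 8)
k(W, g) = 3 + W*g² (k(W, g) = (W*g)*g + 3 = W*g² + 3 = 3 + W*g²)
O(I, m) = 8 + I + m (O(I, m) = (I + m) + 8 = 8 + I + m)
w(Z, M) = M*Z
1/w(O(k(A, -4), 11) + 61, 155) = 1/(155*((8 + (3 - 5*(-4)²) + 11) + 61)) = 1/(155*((8 + (3 - 5*16) + 11) + 61)) = 1/(155*((8 + (3 - 80) + 11) + 61)) = 1/(155*((8 - 77 + 11) + 61)) = 1/(155*(-58 + 61)) = 1/(155*3) = 1/465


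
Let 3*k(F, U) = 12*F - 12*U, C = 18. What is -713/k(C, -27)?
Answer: -713/180 ≈ -3.9611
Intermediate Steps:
k(F, U) = -4*U + 4*F (k(F, U) = (12*F - 12*U)/3 = (-12*U + 12*F)/3 = -4*U + 4*F)
-713/k(C, -27) = -713/(-4*(-27) + 4*18) = -713/(108 + 72) = -713/180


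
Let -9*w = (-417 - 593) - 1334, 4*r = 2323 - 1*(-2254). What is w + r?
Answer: 50569/36 ≈ 1404.7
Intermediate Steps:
r = 4577/4 (r = (2323 - 1*(-2254))/4 = (2323 + 2254)/4 = (1/4)*4577 = 4577/4 ≈ 1144.3)
w = 2344/9 (w = -((-417 - 593) - 1334)/9 = -(-1010 - 1334)/9 = -1/9*(-2344) = 2344/9 ≈ 260.44)
w + r = 2344/9 + 4577/4 = 50569/36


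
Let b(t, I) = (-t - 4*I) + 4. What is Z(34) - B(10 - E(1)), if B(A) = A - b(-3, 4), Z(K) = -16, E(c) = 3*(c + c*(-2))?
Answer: -38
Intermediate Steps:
E(c) = -3*c (E(c) = 3*(c - 2*c) = 3*(-c) = -3*c)
b(t, I) = 4 - t - 4*I
B(A) = 9 + A (B(A) = A - (4 - 1*(-3) - 4*4) = A - (4 + 3 - 16) = A - 1*(-9) = A + 9 = 9 + A)
Z(34) - B(10 - E(1)) = -16 - (9 + (10 - (-3))) = -16 - (9 + (10 - 1*(-3))) = -16 - (9 + (10 + 3)) = -16 - (9 + 13) = -16 - 1*22 = -16 - 22 = -38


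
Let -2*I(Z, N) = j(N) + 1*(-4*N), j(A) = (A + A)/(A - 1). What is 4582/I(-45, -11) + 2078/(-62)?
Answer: -1990229/8525 ≈ -233.46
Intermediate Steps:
j(A) = 2*A/(-1 + A) (j(A) = (2*A)/(-1 + A) = 2*A/(-1 + A))
I(Z, N) = 2*N - N/(-1 + N) (I(Z, N) = -(2*N/(-1 + N) + 1*(-4*N))/2 = -(2*N/(-1 + N) - 4*N)/2 = -(-4*N + 2*N/(-1 + N))/2 = 2*N - N/(-1 + N))
4582/I(-45, -11) + 2078/(-62) = 4582/((-11*(-3 + 2*(-11))/(-1 - 11))) + 2078/(-62) = 4582/((-11*(-3 - 22)/(-12))) + 2078*(-1/62) = 4582/((-11*(-1/12)*(-25))) - 1039/31 = 4582/(-275/12) - 1039/31 = 4582*(-12/275) - 1039/31 = -54984/275 - 1039/31 = -1990229/8525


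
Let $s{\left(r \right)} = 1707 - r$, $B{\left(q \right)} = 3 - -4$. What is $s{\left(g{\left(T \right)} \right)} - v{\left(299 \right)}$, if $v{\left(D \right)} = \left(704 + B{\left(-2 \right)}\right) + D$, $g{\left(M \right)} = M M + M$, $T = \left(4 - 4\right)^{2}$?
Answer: $697$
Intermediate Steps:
$T = 0$ ($T = 0^{2} = 0$)
$g{\left(M \right)} = M + M^{2}$ ($g{\left(M \right)} = M^{2} + M = M + M^{2}$)
$B{\left(q \right)} = 7$ ($B{\left(q \right)} = 3 + 4 = 7$)
$v{\left(D \right)} = 711 + D$ ($v{\left(D \right)} = \left(704 + 7\right) + D = 711 + D$)
$s{\left(g{\left(T \right)} \right)} - v{\left(299 \right)} = \left(1707 - 0 \left(1 + 0\right)\right) - \left(711 + 299\right) = \left(1707 - 0 \cdot 1\right) - 1010 = \left(1707 - 0\right) - 1010 = \left(1707 + 0\right) - 1010 = 1707 - 1010 = 697$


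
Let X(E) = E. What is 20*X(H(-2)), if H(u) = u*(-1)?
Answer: 40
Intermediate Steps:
H(u) = -u
20*X(H(-2)) = 20*(-1*(-2)) = 20*2 = 40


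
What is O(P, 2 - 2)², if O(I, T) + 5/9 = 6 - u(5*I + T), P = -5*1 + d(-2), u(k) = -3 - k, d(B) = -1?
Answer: 37636/81 ≈ 464.64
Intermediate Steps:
P = -6 (P = -5*1 - 1 = -5 - 1 = -6)
O(I, T) = 76/9 + T + 5*I (O(I, T) = -5/9 + (6 - (-3 - (5*I + T))) = -5/9 + (6 - (-3 - (T + 5*I))) = -5/9 + (6 - (-3 + (-T - 5*I))) = -5/9 + (6 - (-3 - T - 5*I)) = -5/9 + (6 + (3 + T + 5*I)) = -5/9 + (9 + T + 5*I) = 76/9 + T + 5*I)
O(P, 2 - 2)² = (76/9 + (2 - 2) + 5*(-6))² = (76/9 + 0 - 30)² = (-194/9)² = 37636/81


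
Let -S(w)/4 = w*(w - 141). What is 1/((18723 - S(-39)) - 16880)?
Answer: 1/29923 ≈ 3.3419e-5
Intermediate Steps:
S(w) = -4*w*(-141 + w) (S(w) = -4*w*(w - 141) = -4*w*(-141 + w))
1/((18723 - S(-39)) - 16880) = 1/((18723 - 4*(-39)*(141 - 1*(-39))) - 16880) = 1/((18723 - 4*(-39)*(141 + 39)) - 16880) = 1/((18723 - 4*(-39)*180) - 16880) = 1/((18723 - 1*(-28080)) - 16880) = 1/((18723 + 28080) - 16880) = 1/(46803 - 16880) = 1/29923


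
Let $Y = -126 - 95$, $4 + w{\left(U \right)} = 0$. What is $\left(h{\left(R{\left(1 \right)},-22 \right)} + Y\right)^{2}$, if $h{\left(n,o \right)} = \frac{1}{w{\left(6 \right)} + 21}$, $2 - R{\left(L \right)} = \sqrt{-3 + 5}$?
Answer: $\frac{14107536}{289} \approx 48815.0$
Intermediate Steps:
$w{\left(U \right)} = -4$ ($w{\left(U \right)} = -4 + 0 = -4$)
$R{\left(L \right)} = 2 - \sqrt{2}$ ($R{\left(L \right)} = 2 - \sqrt{-3 + 5} = 2 - \sqrt{2}$)
$h{\left(n,o \right)} = \frac{1}{17}$ ($h{\left(n,o \right)} = \frac{1}{-4 + 21} = \frac{1}{17}$)
$Y = -221$
$\left(h{\left(R{\left(1 \right)},-22 \right)} + Y\right)^{2} = \left(\frac{1}{17} - 221\right)^{2} = \left(- \frac{3756}{17}\right)^{2} = \frac{14107536}{289}$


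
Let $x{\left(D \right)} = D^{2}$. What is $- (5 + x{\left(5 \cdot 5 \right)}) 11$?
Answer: $-6930$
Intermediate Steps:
$- (5 + x{\left(5 \cdot 5 \right)}) 11 = - (5 + \left(5 \cdot 5\right)^{2}) 11 = - (5 + 25^{2}) 11 = - (5 + 625) 11 = \left(-1\right) 630 \cdot 11 = \left(-630\right) 11 = -6930$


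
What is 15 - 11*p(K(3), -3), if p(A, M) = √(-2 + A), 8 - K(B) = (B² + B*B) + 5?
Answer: 15 - 11*I*√17 ≈ 15.0 - 45.354*I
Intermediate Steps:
K(B) = 3 - 2*B² (K(B) = 8 - ((B² + B*B) + 5) = 8 - ((B² + B²) + 5) = 8 - (2*B² + 5) = 8 - (5 + 2*B²) = 8 + (-5 - 2*B²) = 3 - 2*B²)
15 - 11*p(K(3), -3) = 15 - 11*√(-2 + (3 - 2*3²)) = 15 - 11*√(-2 + (3 - 2*9)) = 15 - 11*√(-2 + (3 - 18)) = 15 - 11*√(-2 - 15) = 15 - 11*I*√17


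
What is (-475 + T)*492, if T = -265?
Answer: -364080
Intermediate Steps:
(-475 + T)*492 = (-475 - 265)*492 = -740*492 = -364080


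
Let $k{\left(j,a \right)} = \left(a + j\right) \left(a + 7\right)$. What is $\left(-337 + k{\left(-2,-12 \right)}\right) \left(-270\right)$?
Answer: $72090$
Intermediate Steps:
$k{\left(j,a \right)} = \left(7 + a\right) \left(a + j\right)$ ($k{\left(j,a \right)} = \left(a + j\right) \left(7 + a\right) = \left(7 + a\right) \left(a + j\right)$)
$\left(-337 + k{\left(-2,-12 \right)}\right) \left(-270\right) = \left(-337 + \left(\left(-12\right)^{2} + 7 \left(-12\right) + 7 \left(-2\right) - -24\right)\right) \left(-270\right) = \left(-337 + \left(144 - 84 - 14 + 24\right)\right) \left(-270\right) = \left(-337 + 70\right) \left(-270\right) = \left(-267\right) \left(-270\right) = 72090$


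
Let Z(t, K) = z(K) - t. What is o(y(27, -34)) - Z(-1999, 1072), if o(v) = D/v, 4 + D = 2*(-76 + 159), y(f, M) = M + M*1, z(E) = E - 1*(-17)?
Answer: -105073/34 ≈ -3090.4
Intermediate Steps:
z(E) = 17 + E (z(E) = E + 17 = 17 + E)
y(f, M) = 2*M (y(f, M) = M + M = 2*M)
D = 162 (D = -4 + 2*(-76 + 159) = -4 + 2*83 = -4 + 166 = 162)
Z(t, K) = 17 + K - t (Z(t, K) = (17 + K) - t = 17 + K - t)
o(v) = 162/v
o(y(27, -34)) - Z(-1999, 1072) = 162/((2*(-34))) - (17 + 1072 - 1*(-1999)) = 162/(-68) - (17 + 1072 + 1999) = 162*(-1/68) - 1*3088 = -81/34 - 3088 = -105073/34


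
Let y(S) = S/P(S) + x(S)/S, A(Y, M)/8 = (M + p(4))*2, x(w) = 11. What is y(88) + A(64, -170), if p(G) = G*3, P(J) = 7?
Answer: -140857/56 ≈ -2515.3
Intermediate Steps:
p(G) = 3*G
A(Y, M) = 192 + 16*M (A(Y, M) = 8*((M + 3*4)*2) = 8*((M + 12)*2) = 8*((12 + M)*2) = 8*(24 + 2*M) = 192 + 16*M)
y(S) = 11/S + S/7 (y(S) = S/7 + 11/S = 11/S + S/7)
y(88) + A(64, -170) = (11/88 + (1/7)*88) + (192 + 16*(-170)) = (11*(1/88) + 88/7) + (192 - 2720) = (1/8 + 88/7) - 2528 = 711/56 - 2528 = -140857/56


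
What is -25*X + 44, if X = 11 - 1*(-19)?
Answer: -706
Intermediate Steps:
X = 30 (X = 11 + 19 = 30)
-25*X + 44 = -25*30 + 44 = -750 + 44 = -706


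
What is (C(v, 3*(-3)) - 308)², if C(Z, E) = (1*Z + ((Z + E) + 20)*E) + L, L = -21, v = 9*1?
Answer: 250000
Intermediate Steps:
v = 9
C(Z, E) = -21 + Z + E*(20 + E + Z) (C(Z, E) = (1*Z + ((Z + E) + 20)*E) - 21 = (Z + ((E + Z) + 20)*E) - 21 = (Z + (20 + E + Z)*E) - 21 = (Z + E*(20 + E + Z)) - 21 = -21 + Z + E*(20 + E + Z))
(C(v, 3*(-3)) - 308)² = ((-21 + 9 + (3*(-3))² + 20*(3*(-3)) + (3*(-3))*9) - 308)² = ((-21 + 9 + (-9)² + 20*(-9) - 9*9) - 308)² = ((-21 + 9 + 81 - 180 - 81) - 308)² = (-192 - 308)² = (-500)² = 250000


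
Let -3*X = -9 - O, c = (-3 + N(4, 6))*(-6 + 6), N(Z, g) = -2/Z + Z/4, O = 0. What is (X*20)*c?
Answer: 0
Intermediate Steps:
N(Z, g) = -2/Z + Z/4 (N(Z, g) = -2/Z + Z*(¼) = -2/Z + Z/4)
c = 0 (c = (-3 + (-2/4 + (¼)*4))*(-6 + 6) = (-3 + (-2*¼ + 1))*0 = (-3 + (-½ + 1))*0 = (-3 + ½)*0 = -5/2*0 = 0)
X = 3 (X = -(-9 - 1*0)/3 = -(-9 + 0)/3 = -⅓*(-9) = 3)
(X*20)*c = (3*20)*0 = 60*0 = 0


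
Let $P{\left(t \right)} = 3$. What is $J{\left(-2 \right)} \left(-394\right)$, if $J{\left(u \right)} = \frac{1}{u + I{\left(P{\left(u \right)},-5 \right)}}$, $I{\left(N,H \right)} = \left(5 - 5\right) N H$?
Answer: $197$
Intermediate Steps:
$I{\left(N,H \right)} = 0$ ($I{\left(N,H \right)} = 0 H N = 0$)
$J{\left(u \right)} = \frac{1}{u}$ ($J{\left(u \right)} = \frac{1}{u + 0} = \frac{1}{u}$)
$J{\left(-2 \right)} \left(-394\right) = \frac{1}{-2} \left(-394\right) = \left(- \frac{1}{2}\right) \left(-394\right) = 197$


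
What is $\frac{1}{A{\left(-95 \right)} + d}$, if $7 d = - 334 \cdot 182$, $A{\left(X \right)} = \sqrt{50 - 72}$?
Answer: $- \frac{4342}{37705939} - \frac{i \sqrt{22}}{75411878} \approx -0.00011515 - 6.2197 \cdot 10^{-8} i$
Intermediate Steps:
$A{\left(X \right)} = i \sqrt{22}$ ($A{\left(X \right)} = \sqrt{-22} = i \sqrt{22}$)
$d = -8684$ ($d = \frac{\left(-1\right) 334 \cdot 182}{7} = \frac{\left(-1\right) 60788}{7} = \frac{1}{7} \left(-60788\right) = -8684$)
$\frac{1}{A{\left(-95 \right)} + d} = \frac{1}{i \sqrt{22} - 8684} = \frac{1}{-8684 + i \sqrt{22}}$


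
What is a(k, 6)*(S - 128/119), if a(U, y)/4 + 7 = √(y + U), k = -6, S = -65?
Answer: 31452/17 ≈ 1850.1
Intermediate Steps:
a(U, y) = -28 + 4*√(U + y) (a(U, y) = -28 + 4*√(y + U) = -28 + 4*√(U + y))
a(k, 6)*(S - 128/119) = (-28 + 4*√(-6 + 6))*(-65 - 128/119) = (-28 + 4*√0)*(-65 - 128*1/119) = (-28 + 4*0)*(-65 - 128/119) = (-28 + 0)*(-7863/119) = -28*(-7863/119) = 31452/17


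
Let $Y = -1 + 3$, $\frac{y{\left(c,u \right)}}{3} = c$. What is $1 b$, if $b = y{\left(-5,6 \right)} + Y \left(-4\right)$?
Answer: $-23$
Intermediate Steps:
$y{\left(c,u \right)} = 3 c$
$Y = 2$
$b = -23$ ($b = 3 \left(-5\right) + 2 \left(-4\right) = -15 - 8 = -23$)
$1 b = 1 \left(-23\right) = -23$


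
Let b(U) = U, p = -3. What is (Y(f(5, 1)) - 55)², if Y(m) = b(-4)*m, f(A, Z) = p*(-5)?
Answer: 13225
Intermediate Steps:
f(A, Z) = 15 (f(A, Z) = -3*(-5) = 15)
Y(m) = -4*m
(Y(f(5, 1)) - 55)² = (-4*15 - 55)² = (-60 - 55)² = (-115)² = 13225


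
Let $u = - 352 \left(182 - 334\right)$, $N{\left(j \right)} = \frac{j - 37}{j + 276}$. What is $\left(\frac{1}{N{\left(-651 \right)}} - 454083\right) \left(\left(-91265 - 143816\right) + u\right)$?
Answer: $\frac{56726239785633}{688} \approx 8.2451 \cdot 10^{10}$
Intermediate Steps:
$N{\left(j \right)} = \frac{-37 + j}{276 + j}$
$u = 53504$ ($u = \left(-352\right) \left(-152\right) = 53504$)
$\left(\frac{1}{N{\left(-651 \right)}} - 454083\right) \left(\left(-91265 - 143816\right) + u\right) = \left(\frac{1}{\frac{1}{276 - 651} \left(-37 - 651\right)} - 454083\right) \left(\left(-91265 - 143816\right) + 53504\right) = \left(\frac{1}{\frac{1}{-375} \left(-688\right)} - 454083\right) \left(-235081 + 53504\right) = \left(\frac{1}{\left(- \frac{1}{375}\right) \left(-688\right)} - 454083\right) \left(-181577\right) = \left(\frac{1}{\frac{688}{375}} - 454083\right) \left(-181577\right) = \left(\frac{375}{688} - 454083\right) \left(-181577\right) = \left(- \frac{312408729}{688}\right) \left(-181577\right) = \frac{56726239785633}{688}$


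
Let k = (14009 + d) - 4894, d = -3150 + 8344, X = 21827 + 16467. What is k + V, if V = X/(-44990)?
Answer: 321861808/22495 ≈ 14308.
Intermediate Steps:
X = 38294
d = 5194
k = 14309 (k = (14009 + 5194) - 4894 = 19203 - 4894 = 14309)
V = -19147/22495 (V = 38294/(-44990) = 38294*(-1/44990) = -19147/22495 ≈ -0.85117)
k + V = 14309 - 19147/22495 = 321861808/22495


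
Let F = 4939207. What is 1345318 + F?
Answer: 6284525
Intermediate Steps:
1345318 + F = 1345318 + 4939207 = 6284525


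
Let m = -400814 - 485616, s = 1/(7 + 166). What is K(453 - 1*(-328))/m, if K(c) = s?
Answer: -1/153352390 ≈ -6.5209e-9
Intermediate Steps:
s = 1/173 ≈ 0.0057803
K(c) = 1/173
m = -886430
K(453 - 1*(-328))/m = (1/173)/(-886430) = (1/173)*(-1/886430) = -1/153352390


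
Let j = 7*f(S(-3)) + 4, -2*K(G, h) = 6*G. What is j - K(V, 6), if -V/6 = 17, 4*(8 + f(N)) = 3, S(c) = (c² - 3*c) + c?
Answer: -1411/4 ≈ -352.75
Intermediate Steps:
S(c) = c² - 2*c
f(N) = -29/4 (f(N) = -8 + (¼)*3 = -8 + ¾ = -29/4)
V = -102 (V = -6*17 = -102)
K(G, h) = -3*G
j = -187/4 (j = 7*(-29/4) + 4 = -203/4 + 4 = -187/4 ≈ -46.750)
j - K(V, 6) = -187/4 - (-3)*(-102) = -187/4 - 1*306 = -187/4 - 306 = -1411/4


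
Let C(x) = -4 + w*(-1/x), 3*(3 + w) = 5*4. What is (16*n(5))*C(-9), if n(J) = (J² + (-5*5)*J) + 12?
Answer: 136576/27 ≈ 5058.4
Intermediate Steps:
n(J) = 12 + J² - 25*J (n(J) = (J² - 25*J) + 12 = 12 + J² - 25*J)
w = 11/3 (w = -3 + (5*4)/3 = -3 + (⅓)*20 = -3 + 20/3 = 11/3 ≈ 3.6667)
C(x) = -4 - 11/(3*x) (C(x) = -4 + 11*(-1/x)/3 = -4 - 11/(3*x))
(16*n(5))*C(-9) = (16*(12 + 5² - 25*5))*(-4 - 11/3/(-9)) = (16*(12 + 25 - 125))*(-4 - 11/3*(-⅑)) = (16*(-88))*(-4 + 11/27) = -1408*(-97/27) = 136576/27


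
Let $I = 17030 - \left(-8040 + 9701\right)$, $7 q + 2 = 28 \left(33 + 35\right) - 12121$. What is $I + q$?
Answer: $\frac{97364}{7} \approx 13909.0$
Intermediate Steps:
$q = - \frac{10219}{7}$ ($q = - \frac{2}{7} + \frac{28 \left(33 + 35\right) - 12121}{7} = - \frac{2}{7} + \frac{28 \cdot 68 - 12121}{7} = - \frac{2}{7} + \frac{1904 - 12121}{7} = - \frac{2}{7} + \frac{1}{7} \left(-10217\right) = - \frac{2}{7} - \frac{10217}{7} = - \frac{10219}{7} \approx -1459.9$)
$I = 15369$ ($I = 17030 - 1661 = 15369$)
$I + q = 15369 - \frac{10219}{7} = \frac{97364}{7}$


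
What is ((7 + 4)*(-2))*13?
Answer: -286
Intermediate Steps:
((7 + 4)*(-2))*13 = (11*(-2))*13 = -22*13 = -286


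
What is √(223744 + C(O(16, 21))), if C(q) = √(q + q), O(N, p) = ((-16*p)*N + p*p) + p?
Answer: √(223744 + 6*I*√273) ≈ 473.02 + 0.105*I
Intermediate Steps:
O(N, p) = p + p² - 16*N*p (O(N, p) = (-16*N*p + p²) + p = (p² - 16*N*p) + p = p + p² - 16*N*p)
C(q) = √2*√q (C(q) = √(2*q) = √2*√q)
√(223744 + C(O(16, 21))) = √(223744 + √2*√(21*(1 + 21 - 16*16))) = √(223744 + √2*√(21*(1 + 21 - 256))) = √(223744 + √2*√(21*(-234))) = √(223744 + √2*√(-4914)) = √(223744 + √2*(3*I*√546)) = √(223744 + 6*I*√273)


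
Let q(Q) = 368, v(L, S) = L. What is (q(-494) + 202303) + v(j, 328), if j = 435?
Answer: 203106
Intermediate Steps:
(q(-494) + 202303) + v(j, 328) = (368 + 202303) + 435 = 202671 + 435 = 203106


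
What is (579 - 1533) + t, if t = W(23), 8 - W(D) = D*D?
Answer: -1475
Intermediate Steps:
W(D) = 8 - D**2 (W(D) = 8 - D*D = 8 - D**2)
t = -521 (t = 8 - 1*23**2 = 8 - 1*529 = 8 - 529 = -521)
(579 - 1533) + t = (579 - 1533) - 521 = -954 - 521 = -1475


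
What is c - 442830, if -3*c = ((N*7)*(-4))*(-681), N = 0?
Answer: -442830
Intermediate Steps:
c = 0 (c = -(0*7)*(-4)*(-681)/3 = -0*(-4)*(-681)/3 = -0*(-681) = -1/3*0 = 0)
c - 442830 = 0 - 442830 = -442830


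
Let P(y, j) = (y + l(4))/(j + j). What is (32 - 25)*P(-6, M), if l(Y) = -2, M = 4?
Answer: -7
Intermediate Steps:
P(y, j) = (-2 + y)/(2*j) (P(y, j) = (y - 2)/(j + j) = (-2 + y)/((2*j)) = (-2 + y)*(1/(2*j)) = (-2 + y)/(2*j))
(32 - 25)*P(-6, M) = (32 - 25)*((½)*(-2 - 6)/4) = 7*((½)*(¼)*(-8)) = 7*(-1) = -7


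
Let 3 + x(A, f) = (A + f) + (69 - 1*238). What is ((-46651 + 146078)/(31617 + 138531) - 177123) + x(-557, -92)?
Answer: -30276716285/170148 ≈ -1.7794e+5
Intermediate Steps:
x(A, f) = -172 + A + f (x(A, f) = -3 + ((A + f) + (69 - 1*238)) = -3 + ((A + f) + (69 - 238)) = -3 + ((A + f) - 169) = -3 + (-169 + A + f) = -172 + A + f)
((-46651 + 146078)/(31617 + 138531) - 177123) + x(-557, -92) = ((-46651 + 146078)/(31617 + 138531) - 177123) + (-172 - 557 - 92) = (99427/170148 - 177123) - 821 = -30137024777/170148 - 821 = -30276716285/170148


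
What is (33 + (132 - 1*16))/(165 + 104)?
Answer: 149/269 ≈ 0.55390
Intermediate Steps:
(33 + (132 - 1*16))/(165 + 104) = (33 + (132 - 16))/269 = (33 + 116)*(1/269) = 149*(1/269) = 149/269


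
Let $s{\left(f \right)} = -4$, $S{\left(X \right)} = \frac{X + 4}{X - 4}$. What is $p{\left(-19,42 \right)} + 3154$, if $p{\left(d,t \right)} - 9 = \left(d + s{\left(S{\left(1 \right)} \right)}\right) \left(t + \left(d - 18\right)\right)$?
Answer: $3048$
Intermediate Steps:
$S{\left(X \right)} = \frac{4 + X}{-4 + X}$
$p{\left(d,t \right)} = 9 + \left(-4 + d\right) \left(-18 + d + t\right)$ ($p{\left(d,t \right)} = 9 + \left(d - 4\right) \left(t + \left(d - 18\right)\right) = 9 + \left(-4 + d\right) \left(t + \left(-18 + d\right)\right) = 9 + \left(-4 + d\right) \left(-18 + d + t\right)$)
$p{\left(-19,42 \right)} + 3154 = \left(81 + \left(-19\right)^{2} - -418 - 168 - 798\right) + 3154 = \left(81 + 361 + 418 - 168 - 798\right) + 3154 = -106 + 3154 = 3048$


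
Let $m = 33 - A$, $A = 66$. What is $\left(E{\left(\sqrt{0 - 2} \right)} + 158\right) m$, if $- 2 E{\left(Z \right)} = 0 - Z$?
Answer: $-5214 - \frac{33 i \sqrt{2}}{2} \approx -5214.0 - 23.335 i$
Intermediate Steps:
$E{\left(Z \right)} = \frac{Z}{2}$ ($E{\left(Z \right)} = - \frac{0 - Z}{2} = - \frac{\left(-1\right) Z}{2} = \frac{Z}{2}$)
$m = -33$ ($m = 33 - 66 = -33$)
$\left(E{\left(\sqrt{0 - 2} \right)} + 158\right) m = \left(\frac{\sqrt{0 - 2}}{2} + 158\right) \left(-33\right) = \left(\frac{\sqrt{-2}}{2} + 158\right) \left(-33\right) = \left(\frac{i \sqrt{2}}{2} + 158\right) \left(-33\right) = \left(158 + \frac{i \sqrt{2}}{2}\right) \left(-33\right) = -5214 - \frac{33 i \sqrt{2}}{2}$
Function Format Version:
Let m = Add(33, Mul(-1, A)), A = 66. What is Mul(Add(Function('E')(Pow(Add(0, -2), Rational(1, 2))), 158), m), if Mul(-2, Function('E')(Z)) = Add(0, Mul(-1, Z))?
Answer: Add(-5214, Mul(Rational(-33, 2), I, Pow(2, Rational(1, 2)))) ≈ Add(-5214.0, Mul(-23.335, I))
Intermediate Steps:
Function('E')(Z) = Mul(Rational(1, 2), Z) (Function('E')(Z) = Mul(Rational(-1, 2), Add(0, Mul(-1, Z))) = Mul(Rational(-1, 2), Mul(-1, Z)) = Mul(Rational(1, 2), Z))
m = -33 (m = Add(33, Mul(-1, 66)) = Add(33, -66) = -33)
Mul(Add(Function('E')(Pow(Add(0, -2), Rational(1, 2))), 158), m) = Mul(Add(Mul(Rational(1, 2), Pow(Add(0, -2), Rational(1, 2))), 158), -33) = Mul(Add(Mul(Rational(1, 2), Pow(-2, Rational(1, 2))), 158), -33) = Mul(Add(Mul(Rational(1, 2), Mul(I, Pow(2, Rational(1, 2)))), 158), -33) = Mul(Add(Mul(Rational(1, 2), I, Pow(2, Rational(1, 2))), 158), -33) = Mul(Add(158, Mul(Rational(1, 2), I, Pow(2, Rational(1, 2)))), -33) = Add(-5214, Mul(Rational(-33, 2), I, Pow(2, Rational(1, 2))))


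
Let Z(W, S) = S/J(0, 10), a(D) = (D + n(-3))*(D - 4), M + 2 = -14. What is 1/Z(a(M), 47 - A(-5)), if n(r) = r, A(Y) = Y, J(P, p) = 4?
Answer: 1/13 ≈ 0.076923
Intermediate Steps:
M = -16 (M = -2 - 14 = -16)
a(D) = (-4 + D)*(-3 + D) (a(D) = (D - 3)*(D - 4) = (-3 + D)*(-4 + D) = (-4 + D)*(-3 + D))
Z(W, S) = S/4
1/Z(a(M), 47 - A(-5)) = 1/((47 - 1*(-5))/4) = 1/((47 + 5)/4) = 1/((1/4)*52) = 1/13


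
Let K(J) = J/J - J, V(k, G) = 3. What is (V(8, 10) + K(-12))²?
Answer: 256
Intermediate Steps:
K(J) = 1 - J
(V(8, 10) + K(-12))² = (3 + (1 - 1*(-12)))² = (3 + (1 + 12))² = (3 + 13)² = 16² = 256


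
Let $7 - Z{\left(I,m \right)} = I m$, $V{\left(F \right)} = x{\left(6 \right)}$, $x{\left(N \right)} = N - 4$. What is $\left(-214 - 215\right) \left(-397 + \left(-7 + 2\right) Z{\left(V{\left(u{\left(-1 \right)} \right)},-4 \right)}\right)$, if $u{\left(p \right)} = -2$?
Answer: $202488$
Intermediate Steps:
$x{\left(N \right)} = -4 + N$
$V{\left(F \right)} = 2$ ($V{\left(F \right)} = -4 + 6 = 2$)
$Z{\left(I,m \right)} = 7 - I m$
$\left(-214 - 215\right) \left(-397 + \left(-7 + 2\right) Z{\left(V{\left(u{\left(-1 \right)} \right)},-4 \right)}\right) = \left(-214 - 215\right) \left(-397 + \left(-7 + 2\right) \left(7 - 2 \left(-4\right)\right)\right) = - 429 \left(-397 - 5 \left(7 + 8\right)\right) = - 429 \left(-397 - 75\right) = \left(-429\right) \left(-472\right) = 202488$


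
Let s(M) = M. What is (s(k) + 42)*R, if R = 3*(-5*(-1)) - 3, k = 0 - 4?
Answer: 456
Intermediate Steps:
k = -4
R = 12 (R = 3*5 - 3 = 15 - 3 = 12)
(s(k) + 42)*R = (-4 + 42)*12 = 38*12 = 456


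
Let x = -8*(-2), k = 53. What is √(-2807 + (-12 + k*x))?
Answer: 3*I*√219 ≈ 44.396*I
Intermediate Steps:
x = 16
√(-2807 + (-12 + k*x)) = √(-2807 + (-12 + 53*16)) = √(-2807 + (-12 + 848)) = √(-2807 + 836) = √(-1971) = 3*I*√219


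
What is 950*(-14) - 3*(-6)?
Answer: -13282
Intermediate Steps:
950*(-14) - 3*(-6) = -13300 + 18 = -13282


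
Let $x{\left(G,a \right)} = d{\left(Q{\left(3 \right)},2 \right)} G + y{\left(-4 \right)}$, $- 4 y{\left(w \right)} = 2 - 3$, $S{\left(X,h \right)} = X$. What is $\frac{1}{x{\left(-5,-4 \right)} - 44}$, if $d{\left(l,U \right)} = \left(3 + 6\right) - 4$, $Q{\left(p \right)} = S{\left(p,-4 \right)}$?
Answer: $- \frac{4}{275} \approx -0.014545$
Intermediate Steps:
$Q{\left(p \right)} = p$
$d{\left(l,U \right)} = 5$ ($d{\left(l,U \right)} = 9 - 4 = 5$)
$y{\left(w \right)} = \frac{1}{4}$ ($y{\left(w \right)} = - \frac{2 - 3}{4} = \left(- \frac{1}{4}\right) \left(-1\right) = \frac{1}{4}$)
$x{\left(G,a \right)} = \frac{1}{4} + 5 G$ ($x{\left(G,a \right)} = 5 G + \frac{1}{4} = \frac{1}{4} + 5 G$)
$\frac{1}{x{\left(-5,-4 \right)} - 44} = \frac{1}{\left(\frac{1}{4} + 5 \left(-5\right)\right) - 44} = \frac{1}{\left(\frac{1}{4} - 25\right) - 44} = \frac{1}{- \frac{99}{4} - 44} = \frac{1}{- \frac{275}{4}} = - \frac{4}{275}$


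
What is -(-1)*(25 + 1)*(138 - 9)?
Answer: 3354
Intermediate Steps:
-(-1)*(25 + 1)*(138 - 9) = -(-1)*26*129 = -(-1)*3354 = -1*(-3354) = 3354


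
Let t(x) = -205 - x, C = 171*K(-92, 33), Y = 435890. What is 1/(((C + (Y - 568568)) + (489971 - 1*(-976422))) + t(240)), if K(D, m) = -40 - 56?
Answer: 1/1316854 ≈ 7.5939e-7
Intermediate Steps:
K(D, m) = -96
C = -16416 (C = 171*(-96) = -16416)
1/(((C + (Y - 568568)) + (489971 - 1*(-976422))) + t(240)) = 1/(((-16416 + (435890 - 568568)) + (489971 - 1*(-976422))) + (-205 - 1*240)) = 1/(((-16416 - 132678) + (489971 + 976422)) + (-205 - 240)) = 1/((-149094 + 1466393) - 445) = 1/(1317299 - 445) = 1/1316854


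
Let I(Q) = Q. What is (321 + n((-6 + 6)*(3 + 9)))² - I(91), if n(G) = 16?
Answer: 113478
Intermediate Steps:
(321 + n((-6 + 6)*(3 + 9)))² - I(91) = (321 + 16)² - 1*91 = 337² - 91 = 113569 - 91 = 113478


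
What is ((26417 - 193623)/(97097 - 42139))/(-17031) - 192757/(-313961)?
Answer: 90235531190176/146932130786889 ≈ 0.61413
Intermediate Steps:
((26417 - 193623)/(97097 - 42139))/(-17031) - 192757/(-313961) = -167206/54958*(-1/17031) - 192757*(-1/313961) = -167206*1/54958*(-1/17031) + 192757/313961 = -83603/27479*(-1/17031) + 192757/313961 = 83603/467994849 + 192757/313961 = 90235531190176/146932130786889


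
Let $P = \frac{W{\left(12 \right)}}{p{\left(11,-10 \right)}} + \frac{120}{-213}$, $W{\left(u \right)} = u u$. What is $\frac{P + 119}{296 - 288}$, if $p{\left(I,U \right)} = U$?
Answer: $\frac{36933}{2840} \approx 13.005$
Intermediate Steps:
$W{\left(u \right)} = u^{2}$
$P = - \frac{5312}{355}$ ($P = \frac{12^{2}}{-10} + \frac{120}{-213} = 144 \left(- \frac{1}{10}\right) + 120 \left(- \frac{1}{213}\right) = - \frac{72}{5} - \frac{40}{71} = - \frac{5312}{355} \approx -14.963$)
$\frac{P + 119}{296 - 288} = \frac{- \frac{5312}{355} + 119}{296 - 288} = \frac{36933}{355 \cdot 8} = \frac{36933}{355} \cdot \frac{1}{8} = \frac{36933}{2840}$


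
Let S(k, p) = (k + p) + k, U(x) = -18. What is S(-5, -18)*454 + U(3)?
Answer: -12730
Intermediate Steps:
S(k, p) = p + 2*k
S(-5, -18)*454 + U(3) = (-18 + 2*(-5))*454 - 18 = (-18 - 10)*454 - 18 = -28*454 - 18 = -12712 - 18 = -12730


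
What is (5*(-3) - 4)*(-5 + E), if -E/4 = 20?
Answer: 1615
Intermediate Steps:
E = -80 (E = -4*20 = -80)
(5*(-3) - 4)*(-5 + E) = (5*(-3) - 4)*(-5 - 80) = (-15 - 4)*(-85) = -19*(-85) = 1615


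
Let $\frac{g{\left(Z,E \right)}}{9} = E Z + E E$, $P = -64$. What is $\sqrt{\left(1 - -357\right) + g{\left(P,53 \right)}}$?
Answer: $i \sqrt{4889} \approx 69.921 i$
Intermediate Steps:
$g{\left(Z,E \right)} = 9 E^{2} + 9 E Z$ ($g{\left(Z,E \right)} = 9 \left(E Z + E E\right) = 9 \left(E Z + E^{2}\right) = 9 \left(E^{2} + E Z\right) = 9 E^{2} + 9 E Z$)
$\sqrt{\left(1 - -357\right) + g{\left(P,53 \right)}} = \sqrt{\left(1 - -357\right) + 9 \cdot 53 \left(53 - 64\right)} = \sqrt{\left(1 + 357\right) + 9 \cdot 53 \left(-11\right)} = \sqrt{358 - 5247} = \sqrt{-4889} = i \sqrt{4889}$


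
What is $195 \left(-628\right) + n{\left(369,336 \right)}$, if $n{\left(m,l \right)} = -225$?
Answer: $-122685$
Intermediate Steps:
$195 \left(-628\right) + n{\left(369,336 \right)} = 195 \left(-628\right) - 225 = -122460 - 225 = -122685$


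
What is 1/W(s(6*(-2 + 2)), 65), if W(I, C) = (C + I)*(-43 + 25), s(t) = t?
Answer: -1/1170 ≈ -0.00085470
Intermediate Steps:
W(I, C) = -18*C - 18*I (W(I, C) = (C + I)*(-18) = -18*C - 18*I)
1/W(s(6*(-2 + 2)), 65) = 1/(-18*65 - 108*(-2 + 2)) = 1/(-1170 - 108*0) = 1/(-1170 - 18*0) = 1/(-1170 + 0) = 1/(-1170) = -1/1170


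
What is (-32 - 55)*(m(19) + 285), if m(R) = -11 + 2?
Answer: -24012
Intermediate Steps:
m(R) = -9
(-32 - 55)*(m(19) + 285) = (-32 - 55)*(-9 + 285) = -87*276 = -24012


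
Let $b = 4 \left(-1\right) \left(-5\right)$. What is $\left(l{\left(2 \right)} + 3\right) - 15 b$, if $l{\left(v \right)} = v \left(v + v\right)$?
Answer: $-289$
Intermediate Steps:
$l{\left(v \right)} = 2 v^{2}$ ($l{\left(v \right)} = v 2 v = 2 v^{2}$)
$b = 20$ ($b = \left(-4\right) \left(-5\right) = 20$)
$\left(l{\left(2 \right)} + 3\right) - 15 b = \left(2 \cdot 2^{2} + 3\right) - 300 = \left(2 \cdot 4 + 3\right) - 300 = \left(8 + 3\right) - 300 = 11 - 300 = -289$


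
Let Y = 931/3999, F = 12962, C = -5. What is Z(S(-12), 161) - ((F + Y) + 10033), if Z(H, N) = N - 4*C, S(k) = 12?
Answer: -91234117/3999 ≈ -22814.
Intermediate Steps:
Z(H, N) = 20 + N (Z(H, N) = N - 4*(-5) = N + 20 = 20 + N)
Y = 931/3999 (Y = 931*(1/3999) = 931/3999 ≈ 0.23281)
Z(S(-12), 161) - ((F + Y) + 10033) = (20 + 161) - ((12962 + 931/3999) + 10033) = 181 - (51835969/3999 + 10033) = 181 - 1*91957936/3999 = 181 - 91957936/3999 = -91234117/3999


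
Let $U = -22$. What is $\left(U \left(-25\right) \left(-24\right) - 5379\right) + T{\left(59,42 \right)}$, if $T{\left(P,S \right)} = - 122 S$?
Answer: $-23703$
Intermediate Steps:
$\left(U \left(-25\right) \left(-24\right) - 5379\right) + T{\left(59,42 \right)} = \left(\left(-22\right) \left(-25\right) \left(-24\right) - 5379\right) - 5124 = \left(550 \left(-24\right) - 5379\right) - 5124 = \left(-13200 - 5379\right) - 5124 = -18579 - 5124 = -23703$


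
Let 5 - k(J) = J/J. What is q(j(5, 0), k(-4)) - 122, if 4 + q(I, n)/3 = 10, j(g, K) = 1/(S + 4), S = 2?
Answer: -104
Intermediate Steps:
j(g, K) = ⅙ (j(g, K) = 1/(2 + 4) = 1/6 = ⅙)
k(J) = 4 (k(J) = 5 - J/J = 5 - 1*1 = 5 - 1 = 4)
q(I, n) = 18 (q(I, n) = -12 + 3*10 = -12 + 30 = 18)
q(j(5, 0), k(-4)) - 122 = 18 - 122 = -104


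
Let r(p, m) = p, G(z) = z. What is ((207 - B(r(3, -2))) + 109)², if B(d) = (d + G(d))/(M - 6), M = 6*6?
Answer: 2493241/25 ≈ 99730.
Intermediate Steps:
M = 36
B(d) = d/15 (B(d) = (d + d)/(36 - 6) = (2*d)/30 = (2*d)*(1/30) = d/15)
((207 - B(r(3, -2))) + 109)² = ((207 - 3/15) + 109)² = ((207 - 1*⅕) + 109)² = ((207 - ⅕) + 109)² = (1034/5 + 109)² = (1579/5)² = 2493241/25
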